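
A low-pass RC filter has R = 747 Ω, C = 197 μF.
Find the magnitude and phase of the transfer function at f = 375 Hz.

Step 1 — Angular frequency: ω = 2π·375 = 2356 rad/s.
Step 2 — Transfer function: H(jω) = 1/(1 + jωRC).
Step 3 — Denominator: 1 + jωRC = 1 + j·2356·747·0.000197 = 1 + j346.7.
Step 4 — H = 8.318e-06 - j0.002884.
Step 5 — Magnitude: |H| = 0.002884 (-50.8 dB); phase: φ = -89.8°.

|H| = 0.002884 (-50.8 dB), φ = -89.8°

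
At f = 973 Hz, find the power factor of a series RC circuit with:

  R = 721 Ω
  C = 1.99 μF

Step 1 — Angular frequency: ω = 2π·f = 2π·973 = 6114 rad/s.
Step 2 — Component impedances:
  R: Z = R = 721 Ω
  C: Z = 1/(jωC) = -j/(ω·C) = 0 - j82.2 Ω
Step 3 — Series combination: Z_total = R + C = 721 - j82.2 Ω = 725.7∠-6.5° Ω.
Step 4 — Power factor: PF = cos(φ) = Re(Z)/|Z| = 721/725.67 = 0.9936.
Step 5 — Type: Im(Z) = -82.2 ⇒ leading (phase φ = -6.5°).

PF = 0.9936 (leading, φ = -6.5°)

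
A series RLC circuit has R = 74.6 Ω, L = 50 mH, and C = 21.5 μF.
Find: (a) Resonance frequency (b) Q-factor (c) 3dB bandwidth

Step 1 — Resonance: ω₀ = 1/√(LC) = 1/√(0.05·2.15e-05) = 964.5 rad/s.
Step 2 — f₀ = ω₀/(2π) = 153.5 Hz.
Step 3 — Series Q: Q = ω₀L/R = 964.5·0.05/74.6 = 0.6464.
Step 4 — Bandwidth: Δω = ω₀/Q = 1492 rad/s; BW = Δω/(2π) = 237.5 Hz.

(a) f₀ = 153.5 Hz  (b) Q = 0.6464  (c) BW = 237.5 Hz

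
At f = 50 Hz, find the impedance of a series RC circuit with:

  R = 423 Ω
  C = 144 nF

Step 1 — Angular frequency: ω = 2π·f = 2π·50 = 314.2 rad/s.
Step 2 — Component impedances:
  R: Z = R = 423 Ω
  C: Z = 1/(jωC) = -j/(ω·C) = 0 - j2.21e+04 Ω
Step 3 — Series combination: Z_total = R + C = 423 - j2.21e+04 Ω = 2.211e+04∠-88.9° Ω.

Z = 423 - j2.21e+04 Ω = 2.211e+04∠-88.9° Ω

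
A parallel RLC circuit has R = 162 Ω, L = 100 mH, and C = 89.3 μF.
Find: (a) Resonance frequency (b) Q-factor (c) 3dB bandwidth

Step 1 — Resonance: ω₀ = 1/√(LC) = 1/√(0.1·8.93e-05) = 334.6 rad/s.
Step 2 — f₀ = ω₀/(2π) = 53.26 Hz.
Step 3 — Parallel Q: Q = R/(ω₀L) = 162/(334.6·0.1) = 4.841.
Step 4 — Bandwidth: Δω = ω₀/Q = 69.12 rad/s; BW = Δω/(2π) = 11 Hz.

(a) f₀ = 53.26 Hz  (b) Q = 4.841  (c) BW = 11 Hz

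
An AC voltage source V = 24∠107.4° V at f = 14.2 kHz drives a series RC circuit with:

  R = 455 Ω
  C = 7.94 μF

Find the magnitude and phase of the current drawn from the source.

Step 1 — Angular frequency: ω = 2π·f = 2π·1.42e+04 = 8.922e+04 rad/s.
Step 2 — Component impedances:
  R: Z = R = 455 Ω
  C: Z = 1/(jωC) = -j/(ω·C) = 0 - j1.412 Ω
Step 3 — Series combination: Z_total = R + C = 455 - j1.412 Ω = 455∠-0.2° Ω.
Step 4 — Source phasor: V = 24∠107.4° V = -7.177 + j22.9 V.
Step 5 — Ohm's law: I = V / Z_total = (-7.177 + j22.9) / (455 - j1.412) = -0.01593 + j0.05028 A.
Step 6 — Convert to polar: |I| = 0.05275 A, ∠I = 107.6°.

I = 0.05275∠107.6° A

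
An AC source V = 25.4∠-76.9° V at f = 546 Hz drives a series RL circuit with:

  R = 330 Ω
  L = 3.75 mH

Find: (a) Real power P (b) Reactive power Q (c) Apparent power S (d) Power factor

Step 1 — Angular frequency: ω = 2π·f = 2π·546 = 3431 rad/s.
Step 2 — Component impedances:
  R: Z = R = 330 Ω
  L: Z = jωL = j·3431·0.00375 = 0 + j12.86 Ω
Step 3 — Series combination: Z_total = R + L = 330 + j12.86 Ω = 330.3∠2.2° Ω.
Step 4 — Source phasor: V = 25.4∠-76.9° V = 5.757 - j24.74 V.
Step 5 — Current: I = V / Z = 0.0145 - j0.07553 A = 0.07691∠-79.1° A.
Step 6 — Complex power: S = V·I* = 1.952 + j0.0761 VA.
Step 7 — Real power: P = Re(S) = 1.952 W.
Step 8 — Reactive power: Q = Im(S) = 0.0761 VAR.
Step 9 — Apparent power: |S| = 1.954 VA.
Step 10 — Power factor: PF = P/|S| = 0.9992 (lagging).

(a) P = 1.952 W  (b) Q = 0.0761 VAR  (c) S = 1.954 VA  (d) PF = 0.9992 (lagging)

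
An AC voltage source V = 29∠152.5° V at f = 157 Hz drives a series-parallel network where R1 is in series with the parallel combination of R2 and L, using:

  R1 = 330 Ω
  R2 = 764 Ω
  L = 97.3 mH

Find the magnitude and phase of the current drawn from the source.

Step 1 — Angular frequency: ω = 2π·f = 2π·157 = 986.5 rad/s.
Step 2 — Component impedances:
  R1: Z = R = 330 Ω
  R2: Z = R = 764 Ω
  L: Z = jωL = j·986.5·0.0973 = 0 + j95.98 Ω
Step 3 — Parallel branch: R2 || L = 1/(1/R2 + 1/L) = 11.87 + j94.49 Ω.
Step 4 — Series with R1: Z_total = R1 + (R2 || L) = 341.9 + j94.49 Ω = 354.7∠15.5° Ω.
Step 5 — Source phasor: V = 29∠152.5° V = -25.72 + j13.39 V.
Step 6 — Ohm's law: I = V / Z_total = (-25.72 + j13.39) / (341.9 + j94.49) = -0.05984 + j0.05571 A.
Step 7 — Convert to polar: |I| = 0.08176 A, ∠I = 137.0°.

I = 0.08176∠137.0° A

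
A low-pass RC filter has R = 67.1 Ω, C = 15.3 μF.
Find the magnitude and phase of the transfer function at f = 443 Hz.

Step 1 — Angular frequency: ω = 2π·443 = 2783 rad/s.
Step 2 — Transfer function: H(jω) = 1/(1 + jωRC).
Step 3 — Denominator: 1 + jωRC = 1 + j·2783·67.1·1.53e-05 = 1 + j2.858.
Step 4 — H = 0.1091 - j0.3118.
Step 5 — Magnitude: |H| = 0.3303 (-9.6 dB); phase: φ = -70.7°.

|H| = 0.3303 (-9.6 dB), φ = -70.7°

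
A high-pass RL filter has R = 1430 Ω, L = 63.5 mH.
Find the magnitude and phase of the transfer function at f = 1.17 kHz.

Step 1 — Angular frequency: ω = 2π·1170 = 7351 rad/s.
Step 2 — Transfer function: H(jω) = jωL/(R + jωL).
Step 3 — Numerator jωL = j·466.8; denominator R + jωL = 1430 + j466.8.
Step 4 — H = 0.0963 + j0.295.
Step 5 — Magnitude: |H| = 0.3103 (-10.2 dB); phase: φ = 71.9°.

|H| = 0.3103 (-10.2 dB), φ = 71.9°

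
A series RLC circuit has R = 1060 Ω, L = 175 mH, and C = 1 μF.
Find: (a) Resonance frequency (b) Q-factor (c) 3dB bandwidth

Step 1 — Resonance: ω₀ = 1/√(LC) = 1/√(0.175·1e-06) = 2390 rad/s.
Step 2 — f₀ = ω₀/(2π) = 380.5 Hz.
Step 3 — Series Q: Q = ω₀L/R = 2390·0.175/1060 = 0.3947.
Step 4 — Bandwidth: Δω = ω₀/Q = 6057 rad/s; BW = Δω/(2π) = 964 Hz.

(a) f₀ = 380.5 Hz  (b) Q = 0.3947  (c) BW = 964 Hz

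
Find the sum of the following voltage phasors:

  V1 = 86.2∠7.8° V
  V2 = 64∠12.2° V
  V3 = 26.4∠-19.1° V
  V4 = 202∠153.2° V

Step 1 — Convert each phasor to rectangular form:
  V1 = 86.2·(cos(7.8°) + j·sin(7.8°)) = 85.4 + j11.7 V
  V2 = 64·(cos(12.2°) + j·sin(12.2°)) = 62.55 + j13.52 V
  V3 = 26.4·(cos(-19.1°) + j·sin(-19.1°)) = 24.95 - j8.639 V
  V4 = 202·(cos(153.2°) + j·sin(153.2°)) = -180.3 + j91.08 V
Step 2 — Sum components: V_total = -7.399 + j107.7 V.
Step 3 — Convert to polar: |V_total| = 107.9 V, ∠V_total = 93.9°.

V_total = 107.9∠93.9° V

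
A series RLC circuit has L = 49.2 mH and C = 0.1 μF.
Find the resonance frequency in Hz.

Step 1 — Resonance condition Im(Z)=0 gives ω₀ = 1/√(LC).
Step 2 — ω₀ = 1/√(0.0492·1e-07) = 1.426e+04 rad/s.
Step 3 — f₀ = ω₀/(2π) = 2269 Hz.

f₀ = 2269 Hz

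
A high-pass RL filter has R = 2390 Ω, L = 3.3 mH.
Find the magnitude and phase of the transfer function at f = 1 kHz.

Step 1 — Angular frequency: ω = 2π·1000 = 6283 rad/s.
Step 2 — Transfer function: H(jω) = jωL/(R + jωL).
Step 3 — Numerator jωL = j·20.73; denominator R + jωL = 2390 + j20.73.
Step 4 — H = 7.526e-05 + j0.008675.
Step 5 — Magnitude: |H| = 0.008675 (-41.2 dB); phase: φ = 89.5°.

|H| = 0.008675 (-41.2 dB), φ = 89.5°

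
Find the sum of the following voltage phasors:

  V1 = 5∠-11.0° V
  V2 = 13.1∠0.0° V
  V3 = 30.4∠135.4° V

Step 1 — Convert each phasor to rectangular form:
  V1 = 5·(cos(-11.0°) + j·sin(-11.0°)) = 4.908 - j0.954 V
  V2 = 13.1·(cos(0.0°) + j·sin(0.0°)) = 13.1 V
  V3 = 30.4·(cos(135.4°) + j·sin(135.4°)) = -21.65 + j21.35 V
Step 2 — Sum components: V_total = -3.637 + j20.39 V.
Step 3 — Convert to polar: |V_total| = 20.71 V, ∠V_total = 100.1°.

V_total = 20.71∠100.1° V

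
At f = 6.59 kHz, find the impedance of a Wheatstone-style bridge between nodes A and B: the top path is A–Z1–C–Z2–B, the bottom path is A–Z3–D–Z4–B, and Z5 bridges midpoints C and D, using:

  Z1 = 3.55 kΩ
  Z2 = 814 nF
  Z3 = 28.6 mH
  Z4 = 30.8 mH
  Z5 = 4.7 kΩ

Step 1 — Angular frequency: ω = 2π·f = 2π·6590 = 4.141e+04 rad/s.
Step 2 — Component impedances:
  Z1: Z = R = 3550 Ω
  Z2: Z = 1/(jωC) = -j/(ω·C) = 0 - j29.67 Ω
  Z3: Z = jωL = j·4.141e+04·0.0286 = 0 + j1184 Ω
  Z4: Z = jωL = j·4.141e+04·0.0308 = 0 + j1275 Ω
  Z5: Z = R = 4700 Ω
Step 3 — Bridge requires nodal analysis (the Z5 bridge couples midpoints C and D, so the two paths cannot be reduced to a simple series/parallel combination). Setting node B to ground and injecting 1 A at node A, the 3-node admittance system at A, C, D solves to V_A = Z_AB = 1199 + j1452 Ω = 1883∠50.4° Ω.

Z = 1199 + j1452 Ω = 1883∠50.4° Ω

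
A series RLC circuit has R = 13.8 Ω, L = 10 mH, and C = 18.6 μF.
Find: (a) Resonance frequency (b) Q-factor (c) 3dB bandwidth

Step 1 — Resonance condition Im(Z)=0 gives ω₀ = 1/√(LC).
Step 2 — ω₀ = 1/√(0.01·1.86e-05) = 2319 rad/s.
Step 3 — f₀ = ω₀/(2π) = 369 Hz.
Step 4 — Series Q: Q = ω₀L/R = 2319·0.01/13.8 = 1.68.
Step 5 — 3dB bandwidth: Δω = ω₀/Q = 1380 rad/s; BW = Δω/(2π) = 219.6 Hz.

(a) f₀ = 369 Hz  (b) Q = 1.68  (c) BW = 219.6 Hz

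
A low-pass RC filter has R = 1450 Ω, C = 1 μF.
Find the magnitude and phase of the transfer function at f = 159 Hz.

Step 1 — Angular frequency: ω = 2π·159 = 999 rad/s.
Step 2 — Transfer function: H(jω) = 1/(1 + jωRC).
Step 3 — Denominator: 1 + jωRC = 1 + j·999·1450·1e-06 = 1 + j1.449.
Step 4 — H = 0.3227 - j0.4675.
Step 5 — Magnitude: |H| = 0.5681 (-4.9 dB); phase: φ = -55.4°.

|H| = 0.5681 (-4.9 dB), φ = -55.4°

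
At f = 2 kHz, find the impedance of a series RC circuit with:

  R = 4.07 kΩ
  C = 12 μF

Step 1 — Angular frequency: ω = 2π·f = 2π·2000 = 1.257e+04 rad/s.
Step 2 — Component impedances:
  R: Z = R = 4070 Ω
  C: Z = 1/(jωC) = -j/(ω·C) = 0 - j6.631 Ω
Step 3 — Series combination: Z_total = R + C = 4070 - j6.631 Ω = 4070∠-0.1° Ω.

Z = 4070 - j6.631 Ω = 4070∠-0.1° Ω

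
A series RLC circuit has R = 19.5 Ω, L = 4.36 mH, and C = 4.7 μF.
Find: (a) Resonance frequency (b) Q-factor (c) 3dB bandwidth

Step 1 — Resonance: ω₀ = 1/√(LC) = 1/√(0.00436·4.7e-06) = 6986 rad/s.
Step 2 — f₀ = ω₀/(2π) = 1112 Hz.
Step 3 — Series Q: Q = ω₀L/R = 6986·0.00436/19.5 = 1.562.
Step 4 — Bandwidth: Δω = ω₀/Q = 4472 rad/s; BW = Δω/(2π) = 711.8 Hz.

(a) f₀ = 1112 Hz  (b) Q = 1.562  (c) BW = 711.8 Hz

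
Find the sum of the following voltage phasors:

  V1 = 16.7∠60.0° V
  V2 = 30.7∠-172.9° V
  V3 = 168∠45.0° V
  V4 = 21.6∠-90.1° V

Step 1 — Convert each phasor to rectangular form:
  V1 = 16.7·(cos(60.0°) + j·sin(60.0°)) = 8.35 + j14.46 V
  V2 = 30.7·(cos(-172.9°) + j·sin(-172.9°)) = -30.46 - j3.795 V
  V3 = 168·(cos(45.0°) + j·sin(45.0°)) = 118.8 + j118.8 V
  V4 = 21.6·(cos(-90.1°) + j·sin(-90.1°)) = -0.0377 - j21.6 V
Step 2 — Sum components: V_total = 96.64 + j107.9 V.
Step 3 — Convert to polar: |V_total| = 144.8 V, ∠V_total = 48.1°.

V_total = 144.8∠48.1° V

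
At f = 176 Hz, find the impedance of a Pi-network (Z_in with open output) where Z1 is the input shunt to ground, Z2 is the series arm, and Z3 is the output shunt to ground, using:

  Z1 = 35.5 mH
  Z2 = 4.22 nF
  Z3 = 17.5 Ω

Step 1 — Angular frequency: ω = 2π·f = 2π·176 = 1106 rad/s.
Step 2 — Component impedances:
  Z1: Z = jωL = j·1106·0.0355 = 0 + j39.26 Ω
  Z2: Z = 1/(jωC) = -j/(ω·C) = 0 - j2.143e+05 Ω
  Z3: Z = R = 17.5 Ω
Step 3 — With open output, the series arm Z2 and the output shunt Z3 appear in series to ground: Z2 + Z3 = 17.5 - j2.143e+05 Ω.
Step 4 — Parallel with input shunt Z1: Z_in = Z1 || (Z2 + Z3) = 5.876e-07 + j39.26 Ω = 39.26∠90.0° Ω.

Z = 5.876e-07 + j39.26 Ω = 39.26∠90.0° Ω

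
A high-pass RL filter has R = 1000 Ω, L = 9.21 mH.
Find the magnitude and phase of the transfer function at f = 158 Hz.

Step 1 — Angular frequency: ω = 2π·158 = 992.7 rad/s.
Step 2 — Transfer function: H(jω) = jωL/(R + jωL).
Step 3 — Numerator jωL = j·9.143; denominator R + jωL = 1000 + j9.143.
Step 4 — H = 8.359e-05 + j0.009142.
Step 5 — Magnitude: |H| = 0.009143 (-40.8 dB); phase: φ = 89.5°.

|H| = 0.009143 (-40.8 dB), φ = 89.5°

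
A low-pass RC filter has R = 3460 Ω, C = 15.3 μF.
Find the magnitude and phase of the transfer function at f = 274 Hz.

Step 1 — Angular frequency: ω = 2π·274 = 1722 rad/s.
Step 2 — Transfer function: H(jω) = 1/(1 + jωRC).
Step 3 — Denominator: 1 + jωRC = 1 + j·1722·3460·1.53e-05 = 1 + j91.14.
Step 4 — H = 0.0001204 - j0.01097.
Step 5 — Magnitude: |H| = 0.01097 (-39.2 dB); phase: φ = -89.4°.

|H| = 0.01097 (-39.2 dB), φ = -89.4°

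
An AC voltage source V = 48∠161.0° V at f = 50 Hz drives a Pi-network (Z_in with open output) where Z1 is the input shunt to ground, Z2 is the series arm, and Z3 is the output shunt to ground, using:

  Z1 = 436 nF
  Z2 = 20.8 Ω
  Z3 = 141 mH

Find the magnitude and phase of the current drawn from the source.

Step 1 — Angular frequency: ω = 2π·f = 2π·50 = 314.2 rad/s.
Step 2 — Component impedances:
  Z1: Z = 1/(jωC) = -j/(ω·C) = 0 - j7301 Ω
  Z2: Z = R = 20.8 Ω
  Z3: Z = jωL = j·314.2·0.141 = 0 + j44.3 Ω
Step 3 — With open output, the series arm Z2 and the output shunt Z3 appear in series to ground: Z2 + Z3 = 20.8 + j44.3 Ω.
Step 4 — Parallel with input shunt Z1: Z_in = Z1 || (Z2 + Z3) = 21.05 + j44.51 Ω = 49.24∠64.7° Ω.
Step 5 — Source phasor: V = 48∠161.0° V = -45.38 + j15.63 V.
Step 6 — Ohm's law: I = V / Z_total = (-45.38 + j15.63) / (21.05 + j44.51) = -0.1073 + j0.969 A.
Step 7 — Convert to polar: |I| = 0.9749 A, ∠I = 96.3°.

I = 0.9749∠96.3° A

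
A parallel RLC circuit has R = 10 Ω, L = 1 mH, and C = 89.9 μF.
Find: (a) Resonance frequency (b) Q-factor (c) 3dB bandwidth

Step 1 — Resonance: ω₀ = 1/√(LC) = 1/√(0.001·8.99e-05) = 3335 rad/s.
Step 2 — f₀ = ω₀/(2π) = 530.8 Hz.
Step 3 — Parallel Q: Q = R/(ω₀L) = 10/(3335·0.001) = 2.998.
Step 4 — Bandwidth: Δω = ω₀/Q = 1112 rad/s; BW = Δω/(2π) = 177 Hz.

(a) f₀ = 530.8 Hz  (b) Q = 2.998  (c) BW = 177 Hz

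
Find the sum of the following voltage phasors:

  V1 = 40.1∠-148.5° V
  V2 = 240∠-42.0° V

Step 1 — Convert each phasor to rectangular form:
  V1 = 40.1·(cos(-148.5°) + j·sin(-148.5°)) = -34.19 - j20.95 V
  V2 = 240·(cos(-42.0°) + j·sin(-42.0°)) = 178.4 - j160.6 V
Step 2 — Sum components: V_total = 144.2 - j181.5 V.
Step 3 — Convert to polar: |V_total| = 231.8 V, ∠V_total = -51.5°.

V_total = 231.8∠-51.5° V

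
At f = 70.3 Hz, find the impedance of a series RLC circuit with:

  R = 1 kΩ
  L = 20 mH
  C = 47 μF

Step 1 — Angular frequency: ω = 2π·f = 2π·70.3 = 441.7 rad/s.
Step 2 — Component impedances:
  R: Z = R = 1000 Ω
  L: Z = jωL = j·441.7·0.02 = 0 + j8.834 Ω
  C: Z = 1/(jωC) = -j/(ω·C) = 0 - j48.17 Ω
Step 3 — Series combination: Z_total = R + L + C = 1000 - j39.33 Ω = 1001∠-2.3° Ω.

Z = 1000 - j39.33 Ω = 1001∠-2.3° Ω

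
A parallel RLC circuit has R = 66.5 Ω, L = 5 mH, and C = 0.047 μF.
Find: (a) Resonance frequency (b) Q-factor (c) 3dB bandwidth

Step 1 — Resonance: ω₀ = 1/√(LC) = 1/√(0.005·4.7e-08) = 6.523e+04 rad/s.
Step 2 — f₀ = ω₀/(2π) = 1.038e+04 Hz.
Step 3 — Parallel Q: Q = R/(ω₀L) = 66.5/(6.523e+04·0.005) = 0.2039.
Step 4 — Bandwidth: Δω = ω₀/Q = 3.199e+05 rad/s; BW = Δω/(2π) = 5.092e+04 Hz.

(a) f₀ = 1.038e+04 Hz  (b) Q = 0.2039  (c) BW = 5.092e+04 Hz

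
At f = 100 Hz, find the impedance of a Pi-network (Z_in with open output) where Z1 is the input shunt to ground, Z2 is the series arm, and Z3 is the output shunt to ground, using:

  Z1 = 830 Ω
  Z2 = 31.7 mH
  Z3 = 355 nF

Step 1 — Angular frequency: ω = 2π·f = 2π·100 = 628.3 rad/s.
Step 2 — Component impedances:
  Z1: Z = R = 830 Ω
  Z2: Z = jωL = j·628.3·0.0317 = 0 + j19.92 Ω
  Z3: Z = 1/(jωC) = -j/(ω·C) = 0 - j4483 Ω
Step 3 — With open output, the series arm Z2 and the output shunt Z3 appear in series to ground: Z2 + Z3 = 0 - j4463 Ω.
Step 4 — Parallel with input shunt Z1: Z_in = Z1 || (Z2 + Z3) = 802.3 - j149.2 Ω = 816∠-10.5° Ω.

Z = 802.3 - j149.2 Ω = 816∠-10.5° Ω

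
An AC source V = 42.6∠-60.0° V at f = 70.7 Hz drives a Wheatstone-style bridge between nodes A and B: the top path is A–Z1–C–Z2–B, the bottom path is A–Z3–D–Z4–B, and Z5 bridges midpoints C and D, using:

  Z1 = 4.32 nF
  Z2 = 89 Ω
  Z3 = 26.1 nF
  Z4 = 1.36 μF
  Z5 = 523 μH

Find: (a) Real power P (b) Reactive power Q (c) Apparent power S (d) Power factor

Step 1 — Angular frequency: ω = 2π·f = 2π·70.7 = 444.2 rad/s.
Step 2 — Component impedances:
  Z1: Z = 1/(jωC) = -j/(ω·C) = 0 - j5.211e+05 Ω
  Z2: Z = R = 89 Ω
  Z3: Z = 1/(jωC) = -j/(ω·C) = 0 - j8.625e+04 Ω
  Z4: Z = 1/(jωC) = -j/(ω·C) = 0 - j1655 Ω
  Z5: Z = jωL = j·444.2·0.000523 = 0 + j0.2323 Ω
Step 3 — Bridge requires nodal analysis (the Z5 bridge couples midpoints C and D, so the two paths cannot be reduced to a simple series/parallel combination). Setting node B to ground and injecting 1 A at node A, the 3-node admittance system at A, C, D solves to V_A = Z_AB = 88.76 - j7.401e+04 Ω = 7.401e+04∠-89.9° Ω.
Step 4 — Source phasor: V = 42.6∠-60.0° V = 21.3 - j36.89 V.
Step 5 — Current: I = V / Z = 0.0004989 + j0.0002872 A = 0.0005756∠29.9° A.
Step 6 — Complex power: S = V·I* = 2.941e-05 - j0.02452 VA.
Step 7 — Real power: P = Re(S) = 2.941e-05 W.
Step 8 — Reactive power: Q = Im(S) = -0.02452 VAR.
Step 9 — Apparent power: |S| = 0.02452 VA.
Step 10 — Power factor: PF = P/|S| = 0.001199 (leading).

(a) P = 2.941e-05 W  (b) Q = -0.02452 VAR  (c) S = 0.02452 VA  (d) PF = 0.001199 (leading)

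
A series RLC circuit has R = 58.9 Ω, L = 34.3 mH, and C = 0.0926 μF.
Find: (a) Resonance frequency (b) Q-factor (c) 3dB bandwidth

Step 1 — Resonance condition Im(Z)=0 gives ω₀ = 1/√(LC).
Step 2 — ω₀ = 1/√(0.0343·9.26e-08) = 1.774e+04 rad/s.
Step 3 — f₀ = ω₀/(2π) = 2824 Hz.
Step 4 — Series Q: Q = ω₀L/R = 1.774e+04·0.0343/58.9 = 10.33.
Step 5 — 3dB bandwidth: Δω = ω₀/Q = 1717 rad/s; BW = Δω/(2π) = 273.3 Hz.

(a) f₀ = 2824 Hz  (b) Q = 10.33  (c) BW = 273.3 Hz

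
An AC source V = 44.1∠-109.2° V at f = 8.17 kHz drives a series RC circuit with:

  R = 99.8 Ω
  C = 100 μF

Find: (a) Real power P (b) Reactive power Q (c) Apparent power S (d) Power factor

Step 1 — Angular frequency: ω = 2π·f = 2π·8170 = 5.133e+04 rad/s.
Step 2 — Component impedances:
  R: Z = R = 99.8 Ω
  C: Z = 1/(jωC) = -j/(ω·C) = 0 - j0.1948 Ω
Step 3 — Series combination: Z_total = R + C = 99.8 - j0.1948 Ω = 99.8∠-0.1° Ω.
Step 4 — Source phasor: V = 44.1∠-109.2° V = -14.5 - j41.65 V.
Step 5 — Current: I = V / Z = -0.1445 - j0.4176 A = 0.4419∠-109.1° A.
Step 6 — Complex power: S = V·I* = 19.49 - j0.03804 VA.
Step 7 — Real power: P = Re(S) = 19.49 W.
Step 8 — Reactive power: Q = Im(S) = -0.03804 VAR.
Step 9 — Apparent power: |S| = 19.49 VA.
Step 10 — Power factor: PF = P/|S| = 1 (leading).

(a) P = 19.49 W  (b) Q = -0.03804 VAR  (c) S = 19.49 VA  (d) PF = 1 (leading)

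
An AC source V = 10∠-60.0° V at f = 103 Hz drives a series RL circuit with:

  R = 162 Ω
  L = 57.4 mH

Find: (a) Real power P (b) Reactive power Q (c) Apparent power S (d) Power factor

Step 1 — Angular frequency: ω = 2π·f = 2π·103 = 647.2 rad/s.
Step 2 — Component impedances:
  R: Z = R = 162 Ω
  L: Z = jωL = j·647.2·0.0574 = 0 + j37.15 Ω
Step 3 — Series combination: Z_total = R + L = 162 + j37.15 Ω = 166.2∠12.9° Ω.
Step 4 — Source phasor: V = 10∠-60.0° V = 5 - j8.66 V.
Step 5 — Current: I = V / Z = 0.01768 - j0.05751 A = 0.06017∠-72.9° A.
Step 6 — Complex power: S = V·I* = 0.5864 + j0.1345 VA.
Step 7 — Real power: P = Re(S) = 0.5864 W.
Step 8 — Reactive power: Q = Im(S) = 0.1345 VAR.
Step 9 — Apparent power: |S| = 0.6017 VA.
Step 10 — Power factor: PF = P/|S| = 0.9747 (lagging).

(a) P = 0.5864 W  (b) Q = 0.1345 VAR  (c) S = 0.6017 VA  (d) PF = 0.9747 (lagging)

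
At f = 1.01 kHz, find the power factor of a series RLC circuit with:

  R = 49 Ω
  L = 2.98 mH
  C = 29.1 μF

Step 1 — Angular frequency: ω = 2π·f = 2π·1010 = 6346 rad/s.
Step 2 — Component impedances:
  R: Z = R = 49 Ω
  L: Z = jωL = j·6346·0.00298 = 0 + j18.91 Ω
  C: Z = 1/(jωC) = -j/(ω·C) = 0 - j5.415 Ω
Step 3 — Series combination: Z_total = R + L + C = 49 + j13.5 Ω = 50.82∠15.4° Ω.
Step 4 — Power factor: PF = cos(φ) = Re(Z)/|Z| = 49/50.825 = 0.9641.
Step 5 — Type: Im(Z) = 13.5 ⇒ lagging (phase φ = 15.4°).

PF = 0.9641 (lagging, φ = 15.4°)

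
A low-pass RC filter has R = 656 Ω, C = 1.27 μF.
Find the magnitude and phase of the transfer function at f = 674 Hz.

Step 1 — Angular frequency: ω = 2π·674 = 4235 rad/s.
Step 2 — Transfer function: H(jω) = 1/(1 + jωRC).
Step 3 — Denominator: 1 + jωRC = 1 + j·4235·656·1.27e-06 = 1 + j3.528.
Step 4 — H = 0.07436 - j0.2624.
Step 5 — Magnitude: |H| = 0.2727 (-11.3 dB); phase: φ = -74.2°.

|H| = 0.2727 (-11.3 dB), φ = -74.2°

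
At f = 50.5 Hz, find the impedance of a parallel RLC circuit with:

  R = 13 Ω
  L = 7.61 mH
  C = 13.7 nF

Step 1 — Angular frequency: ω = 2π·f = 2π·50.5 = 317.3 rad/s.
Step 2 — Component impedances:
  R: Z = R = 13 Ω
  L: Z = jωL = j·317.3·0.00761 = 0 + j2.415 Ω
  C: Z = 1/(jωC) = -j/(ω·C) = 0 - j2.3e+05 Ω
Step 3 — Parallel combination: 1/Z_total = 1/R + 1/L + 1/C; Z_total = 0.4336 + j2.334 Ω = 2.374∠79.5° Ω.

Z = 0.4336 + j2.334 Ω = 2.374∠79.5° Ω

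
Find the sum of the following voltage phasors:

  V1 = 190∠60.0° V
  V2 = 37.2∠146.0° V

Step 1 — Convert each phasor to rectangular form:
  V1 = 190·(cos(60.0°) + j·sin(60.0°)) = 95 + j164.5 V
  V2 = 37.2·(cos(146.0°) + j·sin(146.0°)) = -30.84 + j20.8 V
Step 2 — Sum components: V_total = 64.16 + j185.3 V.
Step 3 — Convert to polar: |V_total| = 196.1 V, ∠V_total = 70.9°.

V_total = 196.1∠70.9° V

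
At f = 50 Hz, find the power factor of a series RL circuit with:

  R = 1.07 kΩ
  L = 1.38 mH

Step 1 — Angular frequency: ω = 2π·f = 2π·50 = 314.2 rad/s.
Step 2 — Component impedances:
  R: Z = R = 1070 Ω
  L: Z = jωL = j·314.2·0.00138 = 0 + j0.4335 Ω
Step 3 — Series combination: Z_total = R + L = 1070 + j0.4335 Ω = 1070∠0.0° Ω.
Step 4 — Power factor: PF = cos(φ) = Re(Z)/|Z| = 1070/1070 = 1.
Step 5 — Type: Im(Z) = 0.4335 ⇒ lagging (phase φ = 0.0°).

PF = 1 (lagging, φ = 0.0°)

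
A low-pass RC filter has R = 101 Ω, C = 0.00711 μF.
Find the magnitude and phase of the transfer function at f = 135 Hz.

Step 1 — Angular frequency: ω = 2π·135 = 848.2 rad/s.
Step 2 — Transfer function: H(jω) = 1/(1 + jωRC).
Step 3 — Denominator: 1 + jωRC = 1 + j·848.2·101·7.11e-09 = 1 + j0.0006091.
Step 4 — H = 1 - j0.0006091.
Step 5 — Magnitude: |H| = 1 (-0.0 dB); phase: φ = -0.0°.

|H| = 1 (-0.0 dB), φ = -0.0°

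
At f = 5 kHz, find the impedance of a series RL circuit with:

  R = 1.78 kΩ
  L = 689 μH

Step 1 — Angular frequency: ω = 2π·f = 2π·5000 = 3.142e+04 rad/s.
Step 2 — Component impedances:
  R: Z = R = 1780 Ω
  L: Z = jωL = j·3.142e+04·0.000689 = 0 + j21.65 Ω
Step 3 — Series combination: Z_total = R + L = 1780 + j21.65 Ω = 1780∠0.7° Ω.

Z = 1780 + j21.65 Ω = 1780∠0.7° Ω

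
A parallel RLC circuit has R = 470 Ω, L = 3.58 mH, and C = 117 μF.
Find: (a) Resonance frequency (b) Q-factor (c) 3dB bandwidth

Step 1 — Resonance: ω₀ = 1/√(LC) = 1/√(0.00358·0.000117) = 1545 rad/s.
Step 2 — f₀ = ω₀/(2π) = 245.9 Hz.
Step 3 — Parallel Q: Q = R/(ω₀L) = 470/(1545·0.00358) = 84.97.
Step 4 — Bandwidth: Δω = ω₀/Q = 18.19 rad/s; BW = Δω/(2π) = 2.894 Hz.

(a) f₀ = 245.9 Hz  (b) Q = 84.97  (c) BW = 2.894 Hz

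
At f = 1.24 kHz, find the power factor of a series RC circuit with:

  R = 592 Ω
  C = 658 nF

Step 1 — Angular frequency: ω = 2π·f = 2π·1240 = 7791 rad/s.
Step 2 — Component impedances:
  R: Z = R = 592 Ω
  C: Z = 1/(jωC) = -j/(ω·C) = 0 - j195.1 Ω
Step 3 — Series combination: Z_total = R + C = 592 - j195.1 Ω = 623.3∠-18.2° Ω.
Step 4 — Power factor: PF = cos(φ) = Re(Z)/|Z| = 592/623.3 = 0.9498.
Step 5 — Type: Im(Z) = -195.1 ⇒ leading (phase φ = -18.2°).

PF = 0.9498 (leading, φ = -18.2°)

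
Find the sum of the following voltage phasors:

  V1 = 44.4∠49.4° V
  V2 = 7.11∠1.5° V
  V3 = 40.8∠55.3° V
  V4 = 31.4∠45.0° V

Step 1 — Convert each phasor to rectangular form:
  V1 = 44.4·(cos(49.4°) + j·sin(49.4°)) = 28.89 + j33.71 V
  V2 = 7.11·(cos(1.5°) + j·sin(1.5°)) = 7.108 + j0.1861 V
  V3 = 40.8·(cos(55.3°) + j·sin(55.3°)) = 23.23 + j33.54 V
  V4 = 31.4·(cos(45.0°) + j·sin(45.0°)) = 22.2 + j22.2 V
Step 2 — Sum components: V_total = 81.43 + j89.64 V.
Step 3 — Convert to polar: |V_total| = 121.1 V, ∠V_total = 47.7°.

V_total = 121.1∠47.7° V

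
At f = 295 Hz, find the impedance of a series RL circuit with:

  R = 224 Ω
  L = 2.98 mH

Step 1 — Angular frequency: ω = 2π·f = 2π·295 = 1854 rad/s.
Step 2 — Component impedances:
  R: Z = R = 224 Ω
  L: Z = jωL = j·1854·0.00298 = 0 + j5.524 Ω
Step 3 — Series combination: Z_total = R + L = 224 + j5.524 Ω = 224.1∠1.4° Ω.

Z = 224 + j5.524 Ω = 224.1∠1.4° Ω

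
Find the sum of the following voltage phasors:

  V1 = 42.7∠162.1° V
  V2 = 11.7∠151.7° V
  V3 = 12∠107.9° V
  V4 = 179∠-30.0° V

Step 1 — Convert each phasor to rectangular form:
  V1 = 42.7·(cos(162.1°) + j·sin(162.1°)) = -40.63 + j13.12 V
  V2 = 11.7·(cos(151.7°) + j·sin(151.7°)) = -10.3 + j5.547 V
  V3 = 12·(cos(107.9°) + j·sin(107.9°)) = -3.688 + j11.42 V
  V4 = 179·(cos(-30.0°) + j·sin(-30.0°)) = 155 - j89.5 V
Step 2 — Sum components: V_total = 100.4 - j59.41 V.
Step 3 — Convert to polar: |V_total| = 116.7 V, ∠V_total = -30.6°.

V_total = 116.7∠-30.6° V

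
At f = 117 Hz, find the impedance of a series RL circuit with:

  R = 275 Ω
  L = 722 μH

Step 1 — Angular frequency: ω = 2π·f = 2π·117 = 735.1 rad/s.
Step 2 — Component impedances:
  R: Z = R = 275 Ω
  L: Z = jωL = j·735.1·0.000722 = 0 + j0.5308 Ω
Step 3 — Series combination: Z_total = R + L = 275 + j0.5308 Ω = 275∠0.1° Ω.

Z = 275 + j0.5308 Ω = 275∠0.1° Ω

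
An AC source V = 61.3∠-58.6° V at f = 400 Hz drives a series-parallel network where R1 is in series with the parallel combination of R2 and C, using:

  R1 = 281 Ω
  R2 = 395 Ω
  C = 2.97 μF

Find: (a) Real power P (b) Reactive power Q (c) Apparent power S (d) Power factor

Step 1 — Angular frequency: ω = 2π·f = 2π·400 = 2513 rad/s.
Step 2 — Component impedances:
  R1: Z = R = 281 Ω
  R2: Z = R = 395 Ω
  C: Z = 1/(jωC) = -j/(ω·C) = 0 - j134 Ω
Step 3 — Parallel branch: R2 || C = 1/(1/R2 + 1/C) = 40.75 - j120.1 Ω.
Step 4 — Series with R1: Z_total = R1 + (R2 || C) = 321.7 - j120.1 Ω = 343.5∠-20.5° Ω.
Step 5 — Source phasor: V = 61.3∠-58.6° V = 31.94 - j52.32 V.
Step 6 — Current: I = V / Z = 0.1404 - j0.1102 A = 0.1785∠-38.1° A.
Step 7 — Complex power: S = V·I* = 10.25 - j3.827 VA.
Step 8 — Real power: P = Re(S) = 10.25 W.
Step 9 — Reactive power: Q = Im(S) = -3.827 VAR.
Step 10 — Apparent power: |S| = 10.94 VA.
Step 11 — Power factor: PF = P/|S| = 0.9368 (leading).

(a) P = 10.25 W  (b) Q = -3.827 VAR  (c) S = 10.94 VA  (d) PF = 0.9368 (leading)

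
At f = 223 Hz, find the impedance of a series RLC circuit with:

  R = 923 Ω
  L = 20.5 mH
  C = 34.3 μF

Step 1 — Angular frequency: ω = 2π·f = 2π·223 = 1401 rad/s.
Step 2 — Component impedances:
  R: Z = R = 923 Ω
  L: Z = jωL = j·1401·0.0205 = 0 + j28.72 Ω
  C: Z = 1/(jωC) = -j/(ω·C) = 0 - j20.81 Ω
Step 3 — Series combination: Z_total = R + L + C = 923 + j7.916 Ω = 923∠0.5° Ω.

Z = 923 + j7.916 Ω = 923∠0.5° Ω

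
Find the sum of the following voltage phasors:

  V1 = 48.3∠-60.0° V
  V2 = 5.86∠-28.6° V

Step 1 — Convert each phasor to rectangular form:
  V1 = 48.3·(cos(-60.0°) + j·sin(-60.0°)) = 24.15 - j41.83 V
  V2 = 5.86·(cos(-28.6°) + j·sin(-28.6°)) = 5.145 - j2.805 V
Step 2 — Sum components: V_total = 29.29 - j44.63 V.
Step 3 — Convert to polar: |V_total| = 53.39 V, ∠V_total = -56.7°.

V_total = 53.39∠-56.7° V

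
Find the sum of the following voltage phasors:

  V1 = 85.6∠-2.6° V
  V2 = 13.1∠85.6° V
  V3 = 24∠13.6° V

Step 1 — Convert each phasor to rectangular form:
  V1 = 85.6·(cos(-2.6°) + j·sin(-2.6°)) = 85.51 - j3.883 V
  V2 = 13.1·(cos(85.6°) + j·sin(85.6°)) = 1.005 + j13.06 V
  V3 = 24·(cos(13.6°) + j·sin(13.6°)) = 23.33 + j5.643 V
Step 2 — Sum components: V_total = 109.8 + j14.82 V.
Step 3 — Convert to polar: |V_total| = 110.8 V, ∠V_total = 7.7°.

V_total = 110.8∠7.7° V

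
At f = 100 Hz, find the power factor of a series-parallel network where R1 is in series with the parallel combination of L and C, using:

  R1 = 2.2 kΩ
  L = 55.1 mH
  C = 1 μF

Step 1 — Angular frequency: ω = 2π·f = 2π·100 = 628.3 rad/s.
Step 2 — Component impedances:
  R1: Z = R = 2200 Ω
  L: Z = jωL = j·628.3·0.0551 = 0 + j34.62 Ω
  C: Z = 1/(jωC) = -j/(ω·C) = 0 - j1592 Ω
Step 3 — Parallel branch: L || C = 1/(1/L + 1/C) = 0 + j35.39 Ω.
Step 4 — Series with R1: Z_total = R1 + (L || C) = 2200 + j35.39 Ω = 2200∠0.9° Ω.
Step 5 — Power factor: PF = cos(φ) = Re(Z)/|Z| = 2200/2200.3 = 0.9999.
Step 6 — Type: Im(Z) = 35.39 ⇒ lagging (phase φ = 0.9°).

PF = 0.9999 (lagging, φ = 0.9°)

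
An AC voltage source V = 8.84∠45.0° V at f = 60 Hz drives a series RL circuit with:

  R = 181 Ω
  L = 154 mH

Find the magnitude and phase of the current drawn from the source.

Step 1 — Angular frequency: ω = 2π·f = 2π·60 = 377 rad/s.
Step 2 — Component impedances:
  R: Z = R = 181 Ω
  L: Z = jωL = j·377·0.154 = 0 + j58.06 Ω
Step 3 — Series combination: Z_total = R + L = 181 + j58.06 Ω = 190.1∠17.8° Ω.
Step 4 — Source phasor: V = 8.84∠45.0° V = 6.251 + j6.251 V.
Step 5 — Ohm's law: I = V / Z_total = (6.251 + j6.251) / (181 + j58.06) = 0.04136 + j0.02127 A.
Step 6 — Convert to polar: |I| = 0.04651 A, ∠I = 27.2°.

I = 0.04651∠27.2° A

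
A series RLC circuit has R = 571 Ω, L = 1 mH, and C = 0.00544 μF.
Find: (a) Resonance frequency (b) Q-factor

Step 1 — Resonance condition Im(Z)=0 gives ω₀ = 1/√(LC).
Step 2 — ω₀ = 1/√(0.001·5.44e-09) = 4.287e+05 rad/s.
Step 3 — f₀ = ω₀/(2π) = 6.824e+04 Hz.
Step 4 — Series Q: Q = ω₀L/R = 4.287e+05·0.001/571 = 0.7509.

(a) f₀ = 6.824e+04 Hz  (b) Q = 0.7509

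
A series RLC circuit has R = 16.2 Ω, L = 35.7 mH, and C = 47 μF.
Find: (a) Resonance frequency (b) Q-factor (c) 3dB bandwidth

Step 1 — Resonance condition Im(Z)=0 gives ω₀ = 1/√(LC).
Step 2 — ω₀ = 1/√(0.0357·4.7e-05) = 772 rad/s.
Step 3 — f₀ = ω₀/(2π) = 122.9 Hz.
Step 4 — Series Q: Q = ω₀L/R = 772·0.0357/16.2 = 1.701.
Step 5 — 3dB bandwidth: Δω = ω₀/Q = 453.8 rad/s; BW = Δω/(2π) = 72.22 Hz.

(a) f₀ = 122.9 Hz  (b) Q = 1.701  (c) BW = 72.22 Hz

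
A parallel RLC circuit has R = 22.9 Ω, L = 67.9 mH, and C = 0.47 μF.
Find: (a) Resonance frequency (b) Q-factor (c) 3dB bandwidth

Step 1 — Resonance: ω₀ = 1/√(LC) = 1/√(0.0679·4.7e-07) = 5598 rad/s.
Step 2 — f₀ = ω₀/(2π) = 890.9 Hz.
Step 3 — Parallel Q: Q = R/(ω₀L) = 22.9/(5598·0.0679) = 0.06025.
Step 4 — Bandwidth: Δω = ω₀/Q = 9.291e+04 rad/s; BW = Δω/(2π) = 1.479e+04 Hz.

(a) f₀ = 890.9 Hz  (b) Q = 0.06025  (c) BW = 1.479e+04 Hz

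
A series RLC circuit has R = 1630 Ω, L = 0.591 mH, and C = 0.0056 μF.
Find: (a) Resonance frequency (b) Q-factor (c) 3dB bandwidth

Step 1 — Resonance: ω₀ = 1/√(LC) = 1/√(0.000591·5.6e-09) = 5.497e+05 rad/s.
Step 2 — f₀ = ω₀/(2π) = 8.748e+04 Hz.
Step 3 — Series Q: Q = ω₀L/R = 5.497e+05·0.000591/1630 = 0.1993.
Step 4 — Bandwidth: Δω = ω₀/Q = 2.758e+06 rad/s; BW = Δω/(2π) = 4.39e+05 Hz.

(a) f₀ = 8.748e+04 Hz  (b) Q = 0.1993  (c) BW = 4.39e+05 Hz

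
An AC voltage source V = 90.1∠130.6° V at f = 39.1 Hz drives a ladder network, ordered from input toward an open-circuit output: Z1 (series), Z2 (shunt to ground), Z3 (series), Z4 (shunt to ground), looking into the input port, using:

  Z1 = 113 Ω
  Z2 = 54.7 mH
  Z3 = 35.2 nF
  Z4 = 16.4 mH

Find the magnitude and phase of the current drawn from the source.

Step 1 — Angular frequency: ω = 2π·f = 2π·39.1 = 245.7 rad/s.
Step 2 — Component impedances:
  Z1: Z = R = 113 Ω
  Z2: Z = jωL = j·245.7·0.0547 = 0 + j13.44 Ω
  Z3: Z = 1/(jωC) = -j/(ω·C) = 0 - j1.156e+05 Ω
  Z4: Z = jωL = j·245.7·0.0164 = 0 + j4.029 Ω
Step 3 — Ladder network (open output): work backward from the far end, alternating series and parallel combinations. Z_in = 113 + j13.44 Ω = 113.8∠6.8° Ω.
Step 4 — Source phasor: V = 90.1∠130.6° V = -58.63 + j68.41 V.
Step 5 — Ohm's law: I = V / Z_total = (-58.63 + j68.41) / (113 + j13.44) = -0.4407 + j0.6578 A.
Step 6 — Convert to polar: |I| = 0.7918 A, ∠I = 123.8°.

I = 0.7918∠123.8° A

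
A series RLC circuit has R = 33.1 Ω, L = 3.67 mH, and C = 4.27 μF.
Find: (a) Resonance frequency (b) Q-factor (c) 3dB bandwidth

Step 1 — Resonance: ω₀ = 1/√(LC) = 1/√(0.00367·4.27e-06) = 7988 rad/s.
Step 2 — f₀ = ω₀/(2π) = 1271 Hz.
Step 3 — Series Q: Q = ω₀L/R = 7988·0.00367/33.1 = 0.8857.
Step 4 — Bandwidth: Δω = ω₀/Q = 9019 rad/s; BW = Δω/(2π) = 1435 Hz.

(a) f₀ = 1271 Hz  (b) Q = 0.8857  (c) BW = 1435 Hz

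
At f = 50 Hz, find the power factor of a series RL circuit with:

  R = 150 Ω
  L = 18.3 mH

Step 1 — Angular frequency: ω = 2π·f = 2π·50 = 314.2 rad/s.
Step 2 — Component impedances:
  R: Z = R = 150 Ω
  L: Z = jωL = j·314.2·0.0183 = 0 + j5.749 Ω
Step 3 — Series combination: Z_total = R + L = 150 + j5.749 Ω = 150.1∠2.2° Ω.
Step 4 — Power factor: PF = cos(φ) = Re(Z)/|Z| = 150/150.1 = 0.9993.
Step 5 — Type: Im(Z) = 5.749 ⇒ lagging (phase φ = 2.2°).

PF = 0.9993 (lagging, φ = 2.2°)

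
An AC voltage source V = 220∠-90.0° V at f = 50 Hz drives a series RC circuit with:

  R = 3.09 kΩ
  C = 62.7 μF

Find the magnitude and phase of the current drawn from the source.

Step 1 — Angular frequency: ω = 2π·f = 2π·50 = 314.2 rad/s.
Step 2 — Component impedances:
  R: Z = R = 3090 Ω
  C: Z = 1/(jωC) = -j/(ω·C) = 0 - j50.77 Ω
Step 3 — Series combination: Z_total = R + C = 3090 - j50.77 Ω = 3090∠-0.9° Ω.
Step 4 — Source phasor: V = 220∠-90.0° V = 0 - j220 V.
Step 5 — Ohm's law: I = V / Z_total = (0 - j220) / (3090 - j50.77) = 0.001169 - j0.07118 A.
Step 6 — Convert to polar: |I| = 0.07119 A, ∠I = -89.1°.

I = 0.07119∠-89.1° A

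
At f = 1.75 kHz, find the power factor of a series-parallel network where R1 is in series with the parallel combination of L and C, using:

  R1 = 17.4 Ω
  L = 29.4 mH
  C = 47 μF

Step 1 — Angular frequency: ω = 2π·f = 2π·1750 = 1.1e+04 rad/s.
Step 2 — Component impedances:
  R1: Z = R = 17.4 Ω
  L: Z = jωL = j·1.1e+04·0.0294 = 0 + j323.3 Ω
  C: Z = 1/(jωC) = -j/(ω·C) = 0 - j1.935 Ω
Step 3 — Parallel branch: L || C = 1/(1/L + 1/C) = 0 - j1.947 Ω.
Step 4 — Series with R1: Z_total = R1 + (L || C) = 17.4 - j1.947 Ω = 17.51∠-6.4° Ω.
Step 5 — Power factor: PF = cos(φ) = Re(Z)/|Z| = 17.4/17.509 = 0.9938.
Step 6 — Type: Im(Z) = -1.947 ⇒ leading (phase φ = -6.4°).

PF = 0.9938 (leading, φ = -6.4°)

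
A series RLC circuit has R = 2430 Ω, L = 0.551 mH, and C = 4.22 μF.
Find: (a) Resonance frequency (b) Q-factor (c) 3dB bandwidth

Step 1 — Resonance: ω₀ = 1/√(LC) = 1/√(0.000551·4.22e-06) = 2.074e+04 rad/s.
Step 2 — f₀ = ω₀/(2π) = 3301 Hz.
Step 3 — Series Q: Q = ω₀L/R = 2.074e+04·0.000551/2430 = 0.004702.
Step 4 — Bandwidth: Δω = ω₀/Q = 4.41e+06 rad/s; BW = Δω/(2π) = 7.019e+05 Hz.

(a) f₀ = 3301 Hz  (b) Q = 0.004702  (c) BW = 7.019e+05 Hz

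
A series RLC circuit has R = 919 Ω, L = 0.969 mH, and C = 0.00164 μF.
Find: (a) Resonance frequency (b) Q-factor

Step 1 — Resonance condition Im(Z)=0 gives ω₀ = 1/√(LC).
Step 2 — ω₀ = 1/√(0.000969·1.64e-09) = 7.933e+05 rad/s.
Step 3 — f₀ = ω₀/(2π) = 1.263e+05 Hz.
Step 4 — Series Q: Q = ω₀L/R = 7.933e+05·0.000969/919 = 0.8364.

(a) f₀ = 1.263e+05 Hz  (b) Q = 0.8364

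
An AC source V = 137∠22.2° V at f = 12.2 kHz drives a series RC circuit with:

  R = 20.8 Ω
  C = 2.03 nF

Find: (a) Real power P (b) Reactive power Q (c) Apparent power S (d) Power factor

Step 1 — Angular frequency: ω = 2π·f = 2π·1.22e+04 = 7.665e+04 rad/s.
Step 2 — Component impedances:
  R: Z = R = 20.8 Ω
  C: Z = 1/(jωC) = -j/(ω·C) = 0 - j6426 Ω
Step 3 — Series combination: Z_total = R + C = 20.8 - j6426 Ω = 6426∠-89.8° Ω.
Step 4 — Source phasor: V = 137∠22.2° V = 126.8 + j51.76 V.
Step 5 — Current: I = V / Z = -0.007991 + j0.01976 A = 0.02132∠112.0° A.
Step 6 — Complex power: S = V·I* = 0.009453 - j2.921 VA.
Step 7 — Real power: P = Re(S) = 0.009453 W.
Step 8 — Reactive power: Q = Im(S) = -2.921 VAR.
Step 9 — Apparent power: |S| = 2.921 VA.
Step 10 — Power factor: PF = P/|S| = 0.003237 (leading).

(a) P = 0.009453 W  (b) Q = -2.921 VAR  (c) S = 2.921 VA  (d) PF = 0.003237 (leading)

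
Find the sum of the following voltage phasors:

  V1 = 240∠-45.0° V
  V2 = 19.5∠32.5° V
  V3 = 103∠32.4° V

Step 1 — Convert each phasor to rectangular form:
  V1 = 240·(cos(-45.0°) + j·sin(-45.0°)) = 169.7 - j169.7 V
  V2 = 19.5·(cos(32.5°) + j·sin(32.5°)) = 16.45 + j10.48 V
  V3 = 103·(cos(32.4°) + j·sin(32.4°)) = 86.97 + j55.19 V
Step 2 — Sum components: V_total = 273.1 - j104 V.
Step 3 — Convert to polar: |V_total| = 292.3 V, ∠V_total = -20.9°.

V_total = 292.3∠-20.9° V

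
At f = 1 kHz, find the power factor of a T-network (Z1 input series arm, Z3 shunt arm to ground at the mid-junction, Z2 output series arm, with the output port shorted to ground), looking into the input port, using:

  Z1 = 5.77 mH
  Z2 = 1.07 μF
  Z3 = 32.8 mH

Step 1 — Angular frequency: ω = 2π·f = 2π·1000 = 6283 rad/s.
Step 2 — Component impedances:
  Z1: Z = jωL = j·6283·0.00577 = 0 + j36.25 Ω
  Z2: Z = 1/(jωC) = -j/(ω·C) = 0 - j148.7 Ω
  Z3: Z = jωL = j·6283·0.0328 = 0 + j206.1 Ω
Step 3 — With the output port shorted to ground, the output series arm Z2 runs from the junction to ground; the shunt arm Z3 also runs from the junction to ground. They appear in parallel: Z3 || Z2 = 0 - j534.6 Ω.
Step 4 — Series with input arm Z1: Z_in = Z1 + (Z3 || Z2) = 0 - j498.3 Ω = 498.3∠-90.0° Ω.
Step 5 — Power factor: PF = cos(φ) = Re(Z)/|Z| = 0/498.3 = 0.
Step 6 — Type: Im(Z) = -498.3 ⇒ leading (phase φ = -90.0°).

PF = 0 (leading, φ = -90.0°)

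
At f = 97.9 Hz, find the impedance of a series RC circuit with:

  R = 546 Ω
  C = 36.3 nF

Step 1 — Angular frequency: ω = 2π·f = 2π·97.9 = 615.1 rad/s.
Step 2 — Component impedances:
  R: Z = R = 546 Ω
  C: Z = 1/(jωC) = -j/(ω·C) = 0 - j4.478e+04 Ω
Step 3 — Series combination: Z_total = R + C = 546 - j4.478e+04 Ω = 4.479e+04∠-89.3° Ω.

Z = 546 - j4.478e+04 Ω = 4.479e+04∠-89.3° Ω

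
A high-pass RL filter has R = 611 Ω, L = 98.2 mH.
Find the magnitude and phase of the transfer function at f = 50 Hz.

Step 1 — Angular frequency: ω = 2π·50 = 314.2 rad/s.
Step 2 — Transfer function: H(jω) = jωL/(R + jωL).
Step 3 — Numerator jωL = j·30.85; denominator R + jωL = 611 + j30.85.
Step 4 — H = 0.002543 + j0.05036.
Step 5 — Magnitude: |H| = 0.05043 (-25.9 dB); phase: φ = 87.1°.

|H| = 0.05043 (-25.9 dB), φ = 87.1°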